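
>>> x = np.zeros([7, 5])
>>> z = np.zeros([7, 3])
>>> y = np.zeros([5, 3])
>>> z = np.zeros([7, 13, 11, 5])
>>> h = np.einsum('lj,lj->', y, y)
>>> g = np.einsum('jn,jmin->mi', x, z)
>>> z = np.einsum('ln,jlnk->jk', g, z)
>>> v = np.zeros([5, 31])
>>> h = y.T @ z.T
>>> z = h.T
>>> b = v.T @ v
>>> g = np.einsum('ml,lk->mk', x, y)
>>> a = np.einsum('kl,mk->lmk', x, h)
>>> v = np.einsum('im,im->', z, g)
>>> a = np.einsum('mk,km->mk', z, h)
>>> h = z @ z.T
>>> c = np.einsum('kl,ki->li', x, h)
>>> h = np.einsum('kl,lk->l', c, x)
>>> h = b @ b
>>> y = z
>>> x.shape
(7, 5)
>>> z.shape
(7, 3)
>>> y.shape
(7, 3)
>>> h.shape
(31, 31)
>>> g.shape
(7, 3)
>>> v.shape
()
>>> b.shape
(31, 31)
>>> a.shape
(7, 3)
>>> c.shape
(5, 7)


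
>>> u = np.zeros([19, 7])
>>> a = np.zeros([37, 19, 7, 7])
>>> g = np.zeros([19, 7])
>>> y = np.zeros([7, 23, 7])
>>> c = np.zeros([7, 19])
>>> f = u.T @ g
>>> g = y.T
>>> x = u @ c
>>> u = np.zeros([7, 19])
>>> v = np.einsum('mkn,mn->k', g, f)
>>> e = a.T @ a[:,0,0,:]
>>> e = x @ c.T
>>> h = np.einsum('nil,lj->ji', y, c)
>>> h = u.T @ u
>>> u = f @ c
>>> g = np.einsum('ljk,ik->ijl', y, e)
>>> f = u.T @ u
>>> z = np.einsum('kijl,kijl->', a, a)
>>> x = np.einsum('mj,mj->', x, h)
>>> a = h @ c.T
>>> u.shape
(7, 19)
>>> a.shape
(19, 7)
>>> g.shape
(19, 23, 7)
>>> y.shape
(7, 23, 7)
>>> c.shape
(7, 19)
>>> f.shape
(19, 19)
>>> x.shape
()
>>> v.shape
(23,)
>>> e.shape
(19, 7)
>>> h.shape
(19, 19)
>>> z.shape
()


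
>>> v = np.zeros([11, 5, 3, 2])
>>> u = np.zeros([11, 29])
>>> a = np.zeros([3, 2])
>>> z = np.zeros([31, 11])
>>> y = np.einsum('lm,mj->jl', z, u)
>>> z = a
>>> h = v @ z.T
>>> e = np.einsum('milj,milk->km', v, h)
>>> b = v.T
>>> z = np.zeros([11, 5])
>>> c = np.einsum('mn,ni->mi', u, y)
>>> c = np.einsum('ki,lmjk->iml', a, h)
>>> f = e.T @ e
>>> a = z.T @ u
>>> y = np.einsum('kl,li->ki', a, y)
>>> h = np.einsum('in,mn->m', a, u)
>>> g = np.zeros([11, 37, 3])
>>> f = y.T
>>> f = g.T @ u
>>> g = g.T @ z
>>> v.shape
(11, 5, 3, 2)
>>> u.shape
(11, 29)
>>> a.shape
(5, 29)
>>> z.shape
(11, 5)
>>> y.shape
(5, 31)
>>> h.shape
(11,)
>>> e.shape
(3, 11)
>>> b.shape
(2, 3, 5, 11)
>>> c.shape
(2, 5, 11)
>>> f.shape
(3, 37, 29)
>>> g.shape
(3, 37, 5)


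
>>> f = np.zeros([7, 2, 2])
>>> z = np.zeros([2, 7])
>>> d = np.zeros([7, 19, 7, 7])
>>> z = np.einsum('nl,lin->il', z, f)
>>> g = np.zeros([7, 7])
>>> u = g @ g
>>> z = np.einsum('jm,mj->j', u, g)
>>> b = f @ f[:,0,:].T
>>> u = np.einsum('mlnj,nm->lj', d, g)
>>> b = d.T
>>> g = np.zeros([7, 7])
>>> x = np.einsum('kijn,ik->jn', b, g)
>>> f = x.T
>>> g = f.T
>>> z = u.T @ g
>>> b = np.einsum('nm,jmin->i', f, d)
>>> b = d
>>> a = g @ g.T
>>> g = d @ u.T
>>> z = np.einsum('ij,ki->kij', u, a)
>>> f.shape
(7, 19)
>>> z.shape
(19, 19, 7)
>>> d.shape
(7, 19, 7, 7)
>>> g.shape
(7, 19, 7, 19)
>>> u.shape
(19, 7)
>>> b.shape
(7, 19, 7, 7)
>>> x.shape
(19, 7)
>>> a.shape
(19, 19)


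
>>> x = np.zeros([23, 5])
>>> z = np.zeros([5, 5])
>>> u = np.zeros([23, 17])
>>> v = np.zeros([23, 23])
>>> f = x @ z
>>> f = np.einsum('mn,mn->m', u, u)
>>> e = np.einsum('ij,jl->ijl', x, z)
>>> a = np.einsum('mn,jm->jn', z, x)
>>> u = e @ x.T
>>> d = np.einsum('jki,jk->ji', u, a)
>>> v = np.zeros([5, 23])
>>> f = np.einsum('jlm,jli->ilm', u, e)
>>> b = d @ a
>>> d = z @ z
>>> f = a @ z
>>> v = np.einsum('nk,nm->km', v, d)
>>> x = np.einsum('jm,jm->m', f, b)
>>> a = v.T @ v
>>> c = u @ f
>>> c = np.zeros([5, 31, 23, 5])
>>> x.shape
(5,)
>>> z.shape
(5, 5)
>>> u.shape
(23, 5, 23)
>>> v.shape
(23, 5)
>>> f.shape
(23, 5)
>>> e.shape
(23, 5, 5)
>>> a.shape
(5, 5)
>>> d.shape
(5, 5)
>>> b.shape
(23, 5)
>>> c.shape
(5, 31, 23, 5)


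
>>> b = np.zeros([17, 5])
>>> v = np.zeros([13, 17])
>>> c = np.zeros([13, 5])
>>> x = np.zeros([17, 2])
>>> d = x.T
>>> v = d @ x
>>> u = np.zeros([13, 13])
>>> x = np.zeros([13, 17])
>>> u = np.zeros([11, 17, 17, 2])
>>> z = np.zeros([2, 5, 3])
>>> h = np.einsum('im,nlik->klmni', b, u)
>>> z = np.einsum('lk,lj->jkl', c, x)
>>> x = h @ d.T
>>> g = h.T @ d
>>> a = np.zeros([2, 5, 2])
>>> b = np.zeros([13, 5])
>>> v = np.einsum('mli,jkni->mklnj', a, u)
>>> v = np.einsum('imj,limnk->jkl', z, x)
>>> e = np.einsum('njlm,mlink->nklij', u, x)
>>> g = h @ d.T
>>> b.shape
(13, 5)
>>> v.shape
(13, 2, 2)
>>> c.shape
(13, 5)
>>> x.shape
(2, 17, 5, 11, 2)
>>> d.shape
(2, 17)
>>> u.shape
(11, 17, 17, 2)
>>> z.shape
(17, 5, 13)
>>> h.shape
(2, 17, 5, 11, 17)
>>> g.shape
(2, 17, 5, 11, 2)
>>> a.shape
(2, 5, 2)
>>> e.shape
(11, 2, 17, 5, 17)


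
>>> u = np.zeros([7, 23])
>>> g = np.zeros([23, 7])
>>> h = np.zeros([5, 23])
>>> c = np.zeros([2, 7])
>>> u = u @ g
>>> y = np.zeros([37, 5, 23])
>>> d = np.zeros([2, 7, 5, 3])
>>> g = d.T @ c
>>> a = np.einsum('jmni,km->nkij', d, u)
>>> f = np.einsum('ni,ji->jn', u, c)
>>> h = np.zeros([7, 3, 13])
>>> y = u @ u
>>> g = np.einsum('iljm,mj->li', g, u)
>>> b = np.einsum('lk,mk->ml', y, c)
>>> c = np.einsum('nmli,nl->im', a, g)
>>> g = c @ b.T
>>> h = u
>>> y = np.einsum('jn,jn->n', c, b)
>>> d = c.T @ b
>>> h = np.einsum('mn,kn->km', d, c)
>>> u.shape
(7, 7)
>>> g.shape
(2, 2)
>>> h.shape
(2, 7)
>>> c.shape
(2, 7)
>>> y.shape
(7,)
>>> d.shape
(7, 7)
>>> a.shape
(5, 7, 3, 2)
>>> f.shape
(2, 7)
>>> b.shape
(2, 7)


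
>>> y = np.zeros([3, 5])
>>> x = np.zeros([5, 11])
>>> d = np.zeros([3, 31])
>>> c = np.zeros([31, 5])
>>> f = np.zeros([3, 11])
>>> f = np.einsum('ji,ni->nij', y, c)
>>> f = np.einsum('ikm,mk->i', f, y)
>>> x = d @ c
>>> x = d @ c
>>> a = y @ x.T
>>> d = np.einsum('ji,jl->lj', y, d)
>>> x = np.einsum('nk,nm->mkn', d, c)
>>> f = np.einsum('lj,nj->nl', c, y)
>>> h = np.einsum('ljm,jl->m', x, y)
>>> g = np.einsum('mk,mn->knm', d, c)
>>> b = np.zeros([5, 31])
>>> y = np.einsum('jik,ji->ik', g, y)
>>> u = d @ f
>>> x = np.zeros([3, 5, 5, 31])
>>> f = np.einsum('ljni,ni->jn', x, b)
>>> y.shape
(5, 31)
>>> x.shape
(3, 5, 5, 31)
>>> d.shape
(31, 3)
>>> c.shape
(31, 5)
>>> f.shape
(5, 5)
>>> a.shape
(3, 3)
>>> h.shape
(31,)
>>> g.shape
(3, 5, 31)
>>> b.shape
(5, 31)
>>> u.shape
(31, 31)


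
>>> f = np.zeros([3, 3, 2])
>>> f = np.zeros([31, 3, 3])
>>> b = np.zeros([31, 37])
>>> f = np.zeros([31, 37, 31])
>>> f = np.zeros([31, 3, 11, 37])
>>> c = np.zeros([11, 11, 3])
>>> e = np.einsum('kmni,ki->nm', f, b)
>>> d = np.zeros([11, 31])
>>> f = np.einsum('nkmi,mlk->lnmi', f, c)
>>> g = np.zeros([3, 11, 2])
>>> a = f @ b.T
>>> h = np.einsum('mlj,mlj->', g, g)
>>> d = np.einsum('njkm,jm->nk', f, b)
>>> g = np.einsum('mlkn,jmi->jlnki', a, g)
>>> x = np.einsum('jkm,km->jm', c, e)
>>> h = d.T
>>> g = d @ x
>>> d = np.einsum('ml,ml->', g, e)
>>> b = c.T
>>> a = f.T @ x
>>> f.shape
(11, 31, 11, 37)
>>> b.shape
(3, 11, 11)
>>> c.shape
(11, 11, 3)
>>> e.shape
(11, 3)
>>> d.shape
()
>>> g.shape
(11, 3)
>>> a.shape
(37, 11, 31, 3)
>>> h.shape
(11, 11)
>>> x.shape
(11, 3)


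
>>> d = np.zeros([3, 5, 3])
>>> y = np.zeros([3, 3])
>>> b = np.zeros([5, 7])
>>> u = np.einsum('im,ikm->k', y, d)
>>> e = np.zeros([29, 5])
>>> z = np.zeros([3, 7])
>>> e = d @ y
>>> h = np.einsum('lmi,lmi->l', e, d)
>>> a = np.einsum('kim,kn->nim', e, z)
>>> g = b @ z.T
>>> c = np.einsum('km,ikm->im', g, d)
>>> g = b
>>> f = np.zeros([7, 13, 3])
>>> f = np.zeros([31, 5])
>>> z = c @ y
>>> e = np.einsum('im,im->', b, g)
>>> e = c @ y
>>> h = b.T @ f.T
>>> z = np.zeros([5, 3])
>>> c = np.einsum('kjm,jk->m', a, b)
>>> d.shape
(3, 5, 3)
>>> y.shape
(3, 3)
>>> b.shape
(5, 7)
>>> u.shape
(5,)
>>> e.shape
(3, 3)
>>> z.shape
(5, 3)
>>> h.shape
(7, 31)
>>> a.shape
(7, 5, 3)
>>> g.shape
(5, 7)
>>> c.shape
(3,)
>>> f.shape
(31, 5)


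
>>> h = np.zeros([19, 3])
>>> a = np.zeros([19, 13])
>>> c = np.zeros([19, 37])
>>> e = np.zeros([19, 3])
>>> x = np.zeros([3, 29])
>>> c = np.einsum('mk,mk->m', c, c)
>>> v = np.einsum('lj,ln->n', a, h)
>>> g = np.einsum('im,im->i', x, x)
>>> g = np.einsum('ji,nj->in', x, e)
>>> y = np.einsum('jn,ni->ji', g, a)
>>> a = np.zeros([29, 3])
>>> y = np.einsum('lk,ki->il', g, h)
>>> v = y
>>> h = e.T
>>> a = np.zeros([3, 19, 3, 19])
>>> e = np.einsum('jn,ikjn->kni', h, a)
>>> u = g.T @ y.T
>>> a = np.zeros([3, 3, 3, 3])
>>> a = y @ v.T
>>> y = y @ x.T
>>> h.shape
(3, 19)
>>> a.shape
(3, 3)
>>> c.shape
(19,)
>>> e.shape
(19, 19, 3)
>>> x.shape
(3, 29)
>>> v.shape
(3, 29)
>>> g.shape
(29, 19)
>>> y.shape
(3, 3)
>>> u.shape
(19, 3)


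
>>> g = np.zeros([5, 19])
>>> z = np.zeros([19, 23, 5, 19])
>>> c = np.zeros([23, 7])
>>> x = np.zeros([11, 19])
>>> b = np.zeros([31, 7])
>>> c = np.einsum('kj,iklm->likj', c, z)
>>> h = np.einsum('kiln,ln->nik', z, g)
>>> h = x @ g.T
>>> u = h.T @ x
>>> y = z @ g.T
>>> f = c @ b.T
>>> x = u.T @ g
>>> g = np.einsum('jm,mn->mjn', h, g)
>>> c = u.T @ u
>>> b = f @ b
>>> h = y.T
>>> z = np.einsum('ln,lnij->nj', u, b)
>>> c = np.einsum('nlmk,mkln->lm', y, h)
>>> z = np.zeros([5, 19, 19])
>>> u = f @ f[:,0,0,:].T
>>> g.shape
(5, 11, 19)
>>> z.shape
(5, 19, 19)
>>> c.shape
(23, 5)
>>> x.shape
(19, 19)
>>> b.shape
(5, 19, 23, 7)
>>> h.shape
(5, 5, 23, 19)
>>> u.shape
(5, 19, 23, 5)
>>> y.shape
(19, 23, 5, 5)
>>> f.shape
(5, 19, 23, 31)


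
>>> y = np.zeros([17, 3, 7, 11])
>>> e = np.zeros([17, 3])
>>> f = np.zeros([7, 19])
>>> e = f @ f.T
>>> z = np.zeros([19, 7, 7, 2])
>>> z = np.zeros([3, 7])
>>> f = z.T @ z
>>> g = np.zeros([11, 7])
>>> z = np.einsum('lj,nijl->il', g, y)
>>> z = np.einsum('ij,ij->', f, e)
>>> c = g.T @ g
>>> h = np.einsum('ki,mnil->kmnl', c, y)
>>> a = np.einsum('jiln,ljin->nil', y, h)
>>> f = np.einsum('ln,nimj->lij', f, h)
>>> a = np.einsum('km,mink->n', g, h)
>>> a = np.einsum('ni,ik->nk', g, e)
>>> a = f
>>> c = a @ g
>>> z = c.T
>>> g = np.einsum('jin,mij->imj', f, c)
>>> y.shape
(17, 3, 7, 11)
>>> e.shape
(7, 7)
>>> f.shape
(7, 17, 11)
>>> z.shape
(7, 17, 7)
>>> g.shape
(17, 7, 7)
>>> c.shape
(7, 17, 7)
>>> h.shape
(7, 17, 3, 11)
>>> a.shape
(7, 17, 11)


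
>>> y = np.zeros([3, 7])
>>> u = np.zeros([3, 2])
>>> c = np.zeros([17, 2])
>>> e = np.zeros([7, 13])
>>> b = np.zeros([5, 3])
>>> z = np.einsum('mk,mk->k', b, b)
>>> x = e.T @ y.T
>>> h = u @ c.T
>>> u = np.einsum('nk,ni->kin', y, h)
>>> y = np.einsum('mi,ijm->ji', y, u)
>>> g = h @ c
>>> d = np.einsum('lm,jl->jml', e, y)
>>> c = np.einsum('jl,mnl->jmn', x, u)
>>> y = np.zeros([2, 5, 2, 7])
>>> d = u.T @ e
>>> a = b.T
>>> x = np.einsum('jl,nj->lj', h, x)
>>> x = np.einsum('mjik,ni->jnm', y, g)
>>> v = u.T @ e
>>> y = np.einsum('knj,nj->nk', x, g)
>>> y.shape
(3, 5)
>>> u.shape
(7, 17, 3)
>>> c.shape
(13, 7, 17)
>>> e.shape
(7, 13)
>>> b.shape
(5, 3)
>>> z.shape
(3,)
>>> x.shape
(5, 3, 2)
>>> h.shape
(3, 17)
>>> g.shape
(3, 2)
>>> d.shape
(3, 17, 13)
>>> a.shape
(3, 5)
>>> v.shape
(3, 17, 13)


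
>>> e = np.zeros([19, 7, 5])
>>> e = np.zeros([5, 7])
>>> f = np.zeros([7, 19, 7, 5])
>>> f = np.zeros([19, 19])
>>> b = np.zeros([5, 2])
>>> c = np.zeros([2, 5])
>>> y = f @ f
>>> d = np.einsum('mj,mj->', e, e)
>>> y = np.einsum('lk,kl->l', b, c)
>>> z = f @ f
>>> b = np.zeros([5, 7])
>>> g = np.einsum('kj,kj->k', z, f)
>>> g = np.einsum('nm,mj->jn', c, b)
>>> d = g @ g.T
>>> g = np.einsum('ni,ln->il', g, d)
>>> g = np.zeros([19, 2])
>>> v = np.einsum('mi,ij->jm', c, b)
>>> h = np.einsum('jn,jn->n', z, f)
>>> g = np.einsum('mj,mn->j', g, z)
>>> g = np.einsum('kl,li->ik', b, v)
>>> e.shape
(5, 7)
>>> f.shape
(19, 19)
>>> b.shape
(5, 7)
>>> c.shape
(2, 5)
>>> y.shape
(5,)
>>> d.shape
(7, 7)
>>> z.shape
(19, 19)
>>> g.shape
(2, 5)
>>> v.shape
(7, 2)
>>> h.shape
(19,)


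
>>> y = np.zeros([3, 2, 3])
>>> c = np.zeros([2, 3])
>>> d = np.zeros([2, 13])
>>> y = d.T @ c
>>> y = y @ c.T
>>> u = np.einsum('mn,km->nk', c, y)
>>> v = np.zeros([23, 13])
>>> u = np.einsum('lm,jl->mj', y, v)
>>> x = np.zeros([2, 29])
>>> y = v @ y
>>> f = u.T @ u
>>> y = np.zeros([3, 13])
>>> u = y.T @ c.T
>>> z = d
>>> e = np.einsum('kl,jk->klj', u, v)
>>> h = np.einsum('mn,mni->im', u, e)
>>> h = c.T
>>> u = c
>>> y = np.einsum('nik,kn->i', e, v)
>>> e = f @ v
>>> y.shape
(2,)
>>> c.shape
(2, 3)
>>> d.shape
(2, 13)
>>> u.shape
(2, 3)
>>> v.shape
(23, 13)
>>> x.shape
(2, 29)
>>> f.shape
(23, 23)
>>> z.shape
(2, 13)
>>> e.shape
(23, 13)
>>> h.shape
(3, 2)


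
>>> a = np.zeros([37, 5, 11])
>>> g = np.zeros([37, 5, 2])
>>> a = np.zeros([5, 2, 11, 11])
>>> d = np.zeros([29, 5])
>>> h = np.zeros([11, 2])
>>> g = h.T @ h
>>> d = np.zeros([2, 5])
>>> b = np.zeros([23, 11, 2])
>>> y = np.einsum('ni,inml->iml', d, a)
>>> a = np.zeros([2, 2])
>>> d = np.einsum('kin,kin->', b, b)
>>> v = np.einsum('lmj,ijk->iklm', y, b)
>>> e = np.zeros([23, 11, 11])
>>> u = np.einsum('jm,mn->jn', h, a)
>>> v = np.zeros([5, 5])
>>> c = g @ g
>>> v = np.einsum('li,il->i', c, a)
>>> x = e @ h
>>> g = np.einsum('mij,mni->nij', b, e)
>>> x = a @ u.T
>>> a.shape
(2, 2)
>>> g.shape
(11, 11, 2)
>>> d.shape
()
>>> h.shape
(11, 2)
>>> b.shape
(23, 11, 2)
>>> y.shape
(5, 11, 11)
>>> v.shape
(2,)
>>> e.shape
(23, 11, 11)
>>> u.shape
(11, 2)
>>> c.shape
(2, 2)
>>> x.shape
(2, 11)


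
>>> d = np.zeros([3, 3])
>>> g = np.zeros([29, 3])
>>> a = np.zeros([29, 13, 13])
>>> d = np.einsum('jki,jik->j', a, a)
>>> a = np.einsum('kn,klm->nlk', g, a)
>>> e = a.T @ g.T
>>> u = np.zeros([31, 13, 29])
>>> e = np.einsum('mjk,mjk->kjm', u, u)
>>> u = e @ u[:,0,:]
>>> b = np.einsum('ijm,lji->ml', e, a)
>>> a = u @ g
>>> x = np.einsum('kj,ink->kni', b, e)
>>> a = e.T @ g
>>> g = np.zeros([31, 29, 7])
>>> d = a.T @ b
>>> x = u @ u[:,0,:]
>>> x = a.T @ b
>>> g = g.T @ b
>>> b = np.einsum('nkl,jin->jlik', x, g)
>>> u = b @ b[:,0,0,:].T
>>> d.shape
(3, 13, 3)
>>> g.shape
(7, 29, 3)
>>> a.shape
(31, 13, 3)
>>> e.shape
(29, 13, 31)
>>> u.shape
(7, 3, 29, 7)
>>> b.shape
(7, 3, 29, 13)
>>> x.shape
(3, 13, 3)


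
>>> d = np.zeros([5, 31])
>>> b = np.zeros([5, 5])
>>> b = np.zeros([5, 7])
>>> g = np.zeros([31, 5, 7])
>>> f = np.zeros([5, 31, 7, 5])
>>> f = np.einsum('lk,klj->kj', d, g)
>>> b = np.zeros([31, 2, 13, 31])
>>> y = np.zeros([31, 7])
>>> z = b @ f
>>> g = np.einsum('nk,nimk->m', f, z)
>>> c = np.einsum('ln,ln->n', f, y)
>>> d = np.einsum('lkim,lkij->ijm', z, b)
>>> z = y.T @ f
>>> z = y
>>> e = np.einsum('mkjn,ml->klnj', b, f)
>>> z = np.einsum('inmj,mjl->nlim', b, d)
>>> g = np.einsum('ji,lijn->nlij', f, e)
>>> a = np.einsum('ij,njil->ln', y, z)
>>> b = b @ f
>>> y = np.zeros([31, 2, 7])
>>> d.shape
(13, 31, 7)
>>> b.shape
(31, 2, 13, 7)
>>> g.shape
(13, 2, 7, 31)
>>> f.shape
(31, 7)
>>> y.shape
(31, 2, 7)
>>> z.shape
(2, 7, 31, 13)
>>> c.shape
(7,)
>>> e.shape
(2, 7, 31, 13)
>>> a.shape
(13, 2)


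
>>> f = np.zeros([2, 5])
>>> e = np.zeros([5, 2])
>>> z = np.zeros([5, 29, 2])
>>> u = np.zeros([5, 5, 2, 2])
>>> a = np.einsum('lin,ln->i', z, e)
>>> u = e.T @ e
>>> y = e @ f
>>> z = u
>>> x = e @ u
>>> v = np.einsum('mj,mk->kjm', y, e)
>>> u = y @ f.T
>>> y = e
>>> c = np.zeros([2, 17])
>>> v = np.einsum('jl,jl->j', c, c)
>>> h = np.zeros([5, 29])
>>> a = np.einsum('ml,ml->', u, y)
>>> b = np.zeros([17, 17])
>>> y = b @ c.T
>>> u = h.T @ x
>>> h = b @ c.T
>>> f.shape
(2, 5)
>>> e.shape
(5, 2)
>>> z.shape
(2, 2)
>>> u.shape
(29, 2)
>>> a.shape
()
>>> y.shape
(17, 2)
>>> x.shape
(5, 2)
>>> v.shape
(2,)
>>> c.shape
(2, 17)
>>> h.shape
(17, 2)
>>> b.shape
(17, 17)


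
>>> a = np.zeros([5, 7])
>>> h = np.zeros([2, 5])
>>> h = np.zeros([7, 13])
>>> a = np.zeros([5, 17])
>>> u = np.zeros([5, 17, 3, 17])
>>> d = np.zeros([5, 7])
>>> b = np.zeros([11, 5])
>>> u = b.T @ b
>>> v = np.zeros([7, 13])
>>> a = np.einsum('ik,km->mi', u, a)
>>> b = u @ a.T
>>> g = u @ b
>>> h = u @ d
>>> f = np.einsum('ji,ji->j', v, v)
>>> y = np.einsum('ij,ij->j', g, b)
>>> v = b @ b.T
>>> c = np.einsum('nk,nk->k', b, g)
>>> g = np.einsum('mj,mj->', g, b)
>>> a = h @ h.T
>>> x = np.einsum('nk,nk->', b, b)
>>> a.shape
(5, 5)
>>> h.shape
(5, 7)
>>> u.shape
(5, 5)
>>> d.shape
(5, 7)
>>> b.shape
(5, 17)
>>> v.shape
(5, 5)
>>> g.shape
()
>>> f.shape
(7,)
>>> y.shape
(17,)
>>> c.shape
(17,)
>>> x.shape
()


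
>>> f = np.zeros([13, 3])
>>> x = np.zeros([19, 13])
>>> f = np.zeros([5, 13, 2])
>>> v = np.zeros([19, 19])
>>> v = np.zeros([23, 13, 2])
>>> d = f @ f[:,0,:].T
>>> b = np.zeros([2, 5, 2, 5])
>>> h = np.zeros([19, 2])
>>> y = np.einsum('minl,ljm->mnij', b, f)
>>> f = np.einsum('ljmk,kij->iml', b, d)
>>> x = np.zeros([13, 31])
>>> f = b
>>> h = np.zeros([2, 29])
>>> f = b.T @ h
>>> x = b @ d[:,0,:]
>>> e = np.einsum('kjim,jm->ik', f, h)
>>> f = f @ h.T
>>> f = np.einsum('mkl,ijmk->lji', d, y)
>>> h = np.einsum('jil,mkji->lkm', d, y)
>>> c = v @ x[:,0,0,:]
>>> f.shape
(5, 2, 2)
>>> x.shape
(2, 5, 2, 5)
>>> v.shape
(23, 13, 2)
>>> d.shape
(5, 13, 5)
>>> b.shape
(2, 5, 2, 5)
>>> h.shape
(5, 2, 2)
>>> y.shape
(2, 2, 5, 13)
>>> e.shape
(5, 5)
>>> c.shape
(23, 13, 5)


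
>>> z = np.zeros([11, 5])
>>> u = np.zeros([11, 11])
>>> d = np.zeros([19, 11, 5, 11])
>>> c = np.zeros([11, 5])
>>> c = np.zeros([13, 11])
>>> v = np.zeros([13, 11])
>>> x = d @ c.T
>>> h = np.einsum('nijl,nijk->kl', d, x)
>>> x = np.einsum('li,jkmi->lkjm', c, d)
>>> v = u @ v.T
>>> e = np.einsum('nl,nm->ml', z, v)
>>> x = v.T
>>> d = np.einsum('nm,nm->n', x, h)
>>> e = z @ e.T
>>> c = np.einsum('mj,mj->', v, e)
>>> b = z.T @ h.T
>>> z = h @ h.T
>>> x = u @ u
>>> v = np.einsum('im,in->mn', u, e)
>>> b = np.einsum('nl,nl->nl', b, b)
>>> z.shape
(13, 13)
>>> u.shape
(11, 11)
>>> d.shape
(13,)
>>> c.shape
()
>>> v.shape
(11, 13)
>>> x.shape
(11, 11)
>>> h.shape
(13, 11)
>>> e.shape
(11, 13)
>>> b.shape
(5, 13)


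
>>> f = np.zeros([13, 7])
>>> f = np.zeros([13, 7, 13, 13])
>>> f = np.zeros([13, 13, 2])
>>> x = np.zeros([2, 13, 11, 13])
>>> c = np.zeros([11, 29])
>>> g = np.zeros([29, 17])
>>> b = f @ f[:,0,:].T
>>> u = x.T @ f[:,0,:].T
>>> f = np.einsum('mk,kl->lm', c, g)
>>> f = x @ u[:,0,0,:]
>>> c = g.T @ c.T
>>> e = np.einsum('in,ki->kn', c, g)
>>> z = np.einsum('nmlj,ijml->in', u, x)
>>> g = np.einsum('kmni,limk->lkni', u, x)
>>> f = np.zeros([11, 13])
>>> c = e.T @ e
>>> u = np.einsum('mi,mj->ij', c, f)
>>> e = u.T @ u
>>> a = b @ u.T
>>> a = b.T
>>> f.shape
(11, 13)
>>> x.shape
(2, 13, 11, 13)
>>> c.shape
(11, 11)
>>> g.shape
(2, 13, 13, 13)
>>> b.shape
(13, 13, 13)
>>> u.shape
(11, 13)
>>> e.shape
(13, 13)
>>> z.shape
(2, 13)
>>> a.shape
(13, 13, 13)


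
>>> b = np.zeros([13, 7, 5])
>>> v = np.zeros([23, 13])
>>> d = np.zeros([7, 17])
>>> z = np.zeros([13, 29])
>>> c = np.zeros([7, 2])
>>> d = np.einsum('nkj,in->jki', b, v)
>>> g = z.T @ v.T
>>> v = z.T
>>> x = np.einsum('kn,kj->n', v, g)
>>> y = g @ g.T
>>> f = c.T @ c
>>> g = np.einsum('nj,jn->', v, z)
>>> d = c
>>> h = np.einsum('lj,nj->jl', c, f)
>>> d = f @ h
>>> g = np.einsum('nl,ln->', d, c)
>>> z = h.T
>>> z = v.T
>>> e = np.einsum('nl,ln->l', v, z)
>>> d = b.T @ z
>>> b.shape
(13, 7, 5)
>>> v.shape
(29, 13)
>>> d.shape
(5, 7, 29)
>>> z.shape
(13, 29)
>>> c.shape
(7, 2)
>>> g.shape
()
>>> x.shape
(13,)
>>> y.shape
(29, 29)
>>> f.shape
(2, 2)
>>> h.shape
(2, 7)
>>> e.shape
(13,)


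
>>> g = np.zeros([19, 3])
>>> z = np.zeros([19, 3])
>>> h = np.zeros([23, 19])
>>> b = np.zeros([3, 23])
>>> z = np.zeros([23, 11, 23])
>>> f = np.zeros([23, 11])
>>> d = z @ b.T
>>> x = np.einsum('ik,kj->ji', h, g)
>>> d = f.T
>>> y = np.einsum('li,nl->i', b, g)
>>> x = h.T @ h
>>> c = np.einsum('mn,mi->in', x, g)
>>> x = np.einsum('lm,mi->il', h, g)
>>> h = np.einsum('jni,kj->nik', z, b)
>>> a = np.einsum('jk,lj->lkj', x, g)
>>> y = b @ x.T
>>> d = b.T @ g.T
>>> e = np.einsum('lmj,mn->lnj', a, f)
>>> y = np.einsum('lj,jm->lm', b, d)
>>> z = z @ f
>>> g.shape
(19, 3)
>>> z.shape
(23, 11, 11)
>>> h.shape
(11, 23, 3)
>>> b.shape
(3, 23)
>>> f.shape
(23, 11)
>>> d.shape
(23, 19)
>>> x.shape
(3, 23)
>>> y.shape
(3, 19)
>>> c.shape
(3, 19)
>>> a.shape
(19, 23, 3)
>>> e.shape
(19, 11, 3)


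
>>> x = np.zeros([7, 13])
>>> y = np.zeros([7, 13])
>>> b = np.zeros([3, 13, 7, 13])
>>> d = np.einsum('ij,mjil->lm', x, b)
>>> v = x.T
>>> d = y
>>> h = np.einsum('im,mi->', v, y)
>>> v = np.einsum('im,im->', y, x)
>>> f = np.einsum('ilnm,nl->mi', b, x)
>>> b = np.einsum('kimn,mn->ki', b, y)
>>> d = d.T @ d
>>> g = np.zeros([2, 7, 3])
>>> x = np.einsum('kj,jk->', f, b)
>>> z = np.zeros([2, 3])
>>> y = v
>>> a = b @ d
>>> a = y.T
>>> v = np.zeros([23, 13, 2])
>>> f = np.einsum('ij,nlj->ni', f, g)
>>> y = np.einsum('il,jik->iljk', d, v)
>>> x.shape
()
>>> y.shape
(13, 13, 23, 2)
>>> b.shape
(3, 13)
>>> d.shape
(13, 13)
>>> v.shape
(23, 13, 2)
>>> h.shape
()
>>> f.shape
(2, 13)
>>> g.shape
(2, 7, 3)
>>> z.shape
(2, 3)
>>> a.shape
()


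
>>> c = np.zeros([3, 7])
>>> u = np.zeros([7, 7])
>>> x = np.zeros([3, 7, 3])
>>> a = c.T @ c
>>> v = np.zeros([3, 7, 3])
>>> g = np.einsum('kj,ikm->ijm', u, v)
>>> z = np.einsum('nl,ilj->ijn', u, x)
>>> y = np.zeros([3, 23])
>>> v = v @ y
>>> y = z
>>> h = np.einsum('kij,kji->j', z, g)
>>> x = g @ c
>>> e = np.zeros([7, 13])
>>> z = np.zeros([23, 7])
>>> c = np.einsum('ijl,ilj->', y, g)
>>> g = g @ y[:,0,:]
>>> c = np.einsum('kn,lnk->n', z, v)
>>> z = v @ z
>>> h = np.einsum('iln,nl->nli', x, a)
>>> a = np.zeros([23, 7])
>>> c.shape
(7,)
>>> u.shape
(7, 7)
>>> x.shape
(3, 7, 7)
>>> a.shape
(23, 7)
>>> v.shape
(3, 7, 23)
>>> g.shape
(3, 7, 7)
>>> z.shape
(3, 7, 7)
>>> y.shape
(3, 3, 7)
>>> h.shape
(7, 7, 3)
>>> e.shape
(7, 13)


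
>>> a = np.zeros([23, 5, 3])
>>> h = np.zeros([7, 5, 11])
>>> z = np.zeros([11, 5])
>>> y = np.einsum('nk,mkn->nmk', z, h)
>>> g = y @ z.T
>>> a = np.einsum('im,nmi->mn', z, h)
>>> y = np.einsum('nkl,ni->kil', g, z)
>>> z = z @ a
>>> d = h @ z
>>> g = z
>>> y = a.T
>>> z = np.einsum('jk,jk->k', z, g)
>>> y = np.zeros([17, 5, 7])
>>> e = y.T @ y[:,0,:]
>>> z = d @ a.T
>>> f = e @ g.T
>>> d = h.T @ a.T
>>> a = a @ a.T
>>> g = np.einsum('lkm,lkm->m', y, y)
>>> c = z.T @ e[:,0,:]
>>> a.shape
(5, 5)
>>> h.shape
(7, 5, 11)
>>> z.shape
(7, 5, 5)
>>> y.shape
(17, 5, 7)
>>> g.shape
(7,)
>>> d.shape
(11, 5, 5)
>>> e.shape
(7, 5, 7)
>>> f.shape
(7, 5, 11)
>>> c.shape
(5, 5, 7)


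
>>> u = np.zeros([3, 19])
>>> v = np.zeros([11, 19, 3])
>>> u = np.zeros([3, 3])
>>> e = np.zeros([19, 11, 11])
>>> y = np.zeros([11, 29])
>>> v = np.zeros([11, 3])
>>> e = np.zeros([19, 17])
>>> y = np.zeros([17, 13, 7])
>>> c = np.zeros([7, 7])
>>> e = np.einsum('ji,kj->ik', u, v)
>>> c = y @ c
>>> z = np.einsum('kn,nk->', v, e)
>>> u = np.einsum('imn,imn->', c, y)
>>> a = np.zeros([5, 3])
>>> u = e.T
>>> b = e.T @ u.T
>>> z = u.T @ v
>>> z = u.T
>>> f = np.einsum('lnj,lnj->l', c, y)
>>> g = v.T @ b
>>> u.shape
(11, 3)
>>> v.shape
(11, 3)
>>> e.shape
(3, 11)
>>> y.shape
(17, 13, 7)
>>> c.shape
(17, 13, 7)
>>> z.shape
(3, 11)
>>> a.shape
(5, 3)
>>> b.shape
(11, 11)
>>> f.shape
(17,)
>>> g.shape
(3, 11)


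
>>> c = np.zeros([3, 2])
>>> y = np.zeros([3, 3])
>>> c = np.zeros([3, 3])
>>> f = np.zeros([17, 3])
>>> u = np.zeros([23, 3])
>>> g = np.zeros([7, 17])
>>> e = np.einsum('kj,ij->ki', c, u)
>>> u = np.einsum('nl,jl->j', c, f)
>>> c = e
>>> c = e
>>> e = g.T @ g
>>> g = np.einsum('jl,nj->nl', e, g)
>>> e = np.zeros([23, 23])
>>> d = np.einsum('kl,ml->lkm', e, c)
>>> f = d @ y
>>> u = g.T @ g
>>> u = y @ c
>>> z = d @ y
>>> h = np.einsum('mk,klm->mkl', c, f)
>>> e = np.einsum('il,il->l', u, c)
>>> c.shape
(3, 23)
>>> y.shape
(3, 3)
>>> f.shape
(23, 23, 3)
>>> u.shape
(3, 23)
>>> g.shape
(7, 17)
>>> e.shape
(23,)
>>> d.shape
(23, 23, 3)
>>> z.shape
(23, 23, 3)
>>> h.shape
(3, 23, 23)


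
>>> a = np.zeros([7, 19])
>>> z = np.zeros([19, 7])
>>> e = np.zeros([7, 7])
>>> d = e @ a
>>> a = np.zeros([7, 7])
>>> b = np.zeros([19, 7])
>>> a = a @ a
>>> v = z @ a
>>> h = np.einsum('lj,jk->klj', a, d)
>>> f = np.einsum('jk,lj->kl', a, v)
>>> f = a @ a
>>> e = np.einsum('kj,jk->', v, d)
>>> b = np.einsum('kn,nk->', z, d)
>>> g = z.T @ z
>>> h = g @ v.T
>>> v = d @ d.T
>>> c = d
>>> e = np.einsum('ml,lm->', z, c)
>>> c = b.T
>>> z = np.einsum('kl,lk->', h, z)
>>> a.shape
(7, 7)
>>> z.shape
()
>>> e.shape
()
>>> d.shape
(7, 19)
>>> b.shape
()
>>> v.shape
(7, 7)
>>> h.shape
(7, 19)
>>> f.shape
(7, 7)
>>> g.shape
(7, 7)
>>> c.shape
()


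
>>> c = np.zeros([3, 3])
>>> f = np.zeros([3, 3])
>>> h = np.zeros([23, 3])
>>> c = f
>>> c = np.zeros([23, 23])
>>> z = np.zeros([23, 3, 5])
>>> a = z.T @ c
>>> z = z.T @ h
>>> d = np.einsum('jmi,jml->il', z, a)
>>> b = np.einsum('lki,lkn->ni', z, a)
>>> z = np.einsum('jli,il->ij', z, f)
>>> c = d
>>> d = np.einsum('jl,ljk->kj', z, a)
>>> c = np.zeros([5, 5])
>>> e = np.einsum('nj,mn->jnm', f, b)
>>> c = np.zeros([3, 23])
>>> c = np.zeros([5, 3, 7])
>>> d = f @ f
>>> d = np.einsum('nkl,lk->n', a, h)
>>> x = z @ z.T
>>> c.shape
(5, 3, 7)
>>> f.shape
(3, 3)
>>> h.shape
(23, 3)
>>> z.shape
(3, 5)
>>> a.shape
(5, 3, 23)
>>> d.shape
(5,)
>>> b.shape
(23, 3)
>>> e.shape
(3, 3, 23)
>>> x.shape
(3, 3)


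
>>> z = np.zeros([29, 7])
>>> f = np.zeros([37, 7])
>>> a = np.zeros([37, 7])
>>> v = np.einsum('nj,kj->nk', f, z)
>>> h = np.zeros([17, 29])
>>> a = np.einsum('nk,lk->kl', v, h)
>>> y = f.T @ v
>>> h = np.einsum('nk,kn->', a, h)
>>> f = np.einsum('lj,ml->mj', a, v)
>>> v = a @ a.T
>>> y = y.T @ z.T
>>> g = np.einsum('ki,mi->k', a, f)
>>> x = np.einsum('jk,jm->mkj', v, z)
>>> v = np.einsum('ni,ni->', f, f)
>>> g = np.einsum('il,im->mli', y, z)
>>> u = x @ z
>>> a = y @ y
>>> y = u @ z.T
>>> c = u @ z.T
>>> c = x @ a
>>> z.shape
(29, 7)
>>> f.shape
(37, 17)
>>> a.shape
(29, 29)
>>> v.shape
()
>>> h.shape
()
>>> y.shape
(7, 29, 29)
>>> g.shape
(7, 29, 29)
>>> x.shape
(7, 29, 29)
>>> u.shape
(7, 29, 7)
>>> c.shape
(7, 29, 29)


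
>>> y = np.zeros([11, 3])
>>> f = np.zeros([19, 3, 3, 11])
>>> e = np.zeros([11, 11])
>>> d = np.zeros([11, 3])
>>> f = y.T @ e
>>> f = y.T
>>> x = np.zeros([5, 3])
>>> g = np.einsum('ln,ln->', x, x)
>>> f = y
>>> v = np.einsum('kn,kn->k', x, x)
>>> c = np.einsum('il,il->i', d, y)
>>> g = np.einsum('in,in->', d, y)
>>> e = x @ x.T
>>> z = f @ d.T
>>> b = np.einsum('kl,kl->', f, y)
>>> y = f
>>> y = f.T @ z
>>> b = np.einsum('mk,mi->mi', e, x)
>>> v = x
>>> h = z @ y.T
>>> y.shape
(3, 11)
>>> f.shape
(11, 3)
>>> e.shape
(5, 5)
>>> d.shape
(11, 3)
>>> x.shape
(5, 3)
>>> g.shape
()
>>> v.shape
(5, 3)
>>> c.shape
(11,)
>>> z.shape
(11, 11)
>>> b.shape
(5, 3)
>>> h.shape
(11, 3)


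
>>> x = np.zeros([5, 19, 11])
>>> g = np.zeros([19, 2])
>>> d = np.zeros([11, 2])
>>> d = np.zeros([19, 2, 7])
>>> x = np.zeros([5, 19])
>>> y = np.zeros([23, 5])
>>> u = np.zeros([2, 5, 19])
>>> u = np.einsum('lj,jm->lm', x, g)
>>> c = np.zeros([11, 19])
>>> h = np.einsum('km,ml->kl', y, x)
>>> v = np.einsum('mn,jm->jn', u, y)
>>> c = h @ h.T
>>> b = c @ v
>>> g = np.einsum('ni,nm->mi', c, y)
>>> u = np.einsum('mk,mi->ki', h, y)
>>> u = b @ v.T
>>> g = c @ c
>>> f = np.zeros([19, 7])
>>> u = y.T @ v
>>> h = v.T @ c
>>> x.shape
(5, 19)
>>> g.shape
(23, 23)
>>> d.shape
(19, 2, 7)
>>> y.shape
(23, 5)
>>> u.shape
(5, 2)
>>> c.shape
(23, 23)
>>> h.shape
(2, 23)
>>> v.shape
(23, 2)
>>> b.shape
(23, 2)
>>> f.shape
(19, 7)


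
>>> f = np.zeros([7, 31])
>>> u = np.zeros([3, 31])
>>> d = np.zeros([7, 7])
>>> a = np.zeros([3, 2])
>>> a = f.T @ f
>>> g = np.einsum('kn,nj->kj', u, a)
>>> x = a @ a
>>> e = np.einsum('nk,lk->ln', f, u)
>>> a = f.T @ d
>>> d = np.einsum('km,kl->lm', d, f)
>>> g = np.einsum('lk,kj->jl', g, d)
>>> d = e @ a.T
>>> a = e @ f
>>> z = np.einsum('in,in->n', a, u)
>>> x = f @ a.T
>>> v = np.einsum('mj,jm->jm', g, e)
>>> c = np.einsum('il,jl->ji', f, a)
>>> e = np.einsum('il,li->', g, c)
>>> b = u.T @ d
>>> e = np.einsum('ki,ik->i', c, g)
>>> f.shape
(7, 31)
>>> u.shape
(3, 31)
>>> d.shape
(3, 31)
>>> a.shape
(3, 31)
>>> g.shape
(7, 3)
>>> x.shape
(7, 3)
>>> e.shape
(7,)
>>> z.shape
(31,)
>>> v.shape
(3, 7)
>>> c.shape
(3, 7)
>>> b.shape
(31, 31)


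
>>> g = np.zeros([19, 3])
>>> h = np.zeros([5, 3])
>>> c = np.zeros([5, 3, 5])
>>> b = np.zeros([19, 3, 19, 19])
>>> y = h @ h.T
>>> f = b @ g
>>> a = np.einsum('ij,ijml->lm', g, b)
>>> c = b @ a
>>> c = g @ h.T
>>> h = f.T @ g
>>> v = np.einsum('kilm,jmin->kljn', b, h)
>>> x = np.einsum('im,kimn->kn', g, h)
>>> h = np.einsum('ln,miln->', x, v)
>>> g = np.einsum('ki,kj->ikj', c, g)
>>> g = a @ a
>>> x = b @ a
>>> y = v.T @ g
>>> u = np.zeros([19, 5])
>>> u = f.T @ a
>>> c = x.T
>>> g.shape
(19, 19)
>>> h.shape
()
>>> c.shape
(19, 19, 3, 19)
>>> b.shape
(19, 3, 19, 19)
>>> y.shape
(3, 3, 19, 19)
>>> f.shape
(19, 3, 19, 3)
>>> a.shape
(19, 19)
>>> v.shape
(19, 19, 3, 3)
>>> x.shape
(19, 3, 19, 19)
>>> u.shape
(3, 19, 3, 19)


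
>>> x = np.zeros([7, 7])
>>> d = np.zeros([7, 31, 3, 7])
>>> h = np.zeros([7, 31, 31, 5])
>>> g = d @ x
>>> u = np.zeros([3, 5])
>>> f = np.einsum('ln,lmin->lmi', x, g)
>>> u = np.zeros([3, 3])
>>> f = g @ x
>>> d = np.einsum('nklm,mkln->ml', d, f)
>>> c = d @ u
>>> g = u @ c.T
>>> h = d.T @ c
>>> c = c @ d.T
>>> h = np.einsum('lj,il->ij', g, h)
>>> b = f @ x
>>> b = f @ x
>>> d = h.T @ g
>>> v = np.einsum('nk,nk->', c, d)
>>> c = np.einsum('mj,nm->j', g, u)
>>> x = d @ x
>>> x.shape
(7, 7)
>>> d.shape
(7, 7)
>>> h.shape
(3, 7)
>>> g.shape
(3, 7)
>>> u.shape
(3, 3)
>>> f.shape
(7, 31, 3, 7)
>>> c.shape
(7,)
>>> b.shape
(7, 31, 3, 7)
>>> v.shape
()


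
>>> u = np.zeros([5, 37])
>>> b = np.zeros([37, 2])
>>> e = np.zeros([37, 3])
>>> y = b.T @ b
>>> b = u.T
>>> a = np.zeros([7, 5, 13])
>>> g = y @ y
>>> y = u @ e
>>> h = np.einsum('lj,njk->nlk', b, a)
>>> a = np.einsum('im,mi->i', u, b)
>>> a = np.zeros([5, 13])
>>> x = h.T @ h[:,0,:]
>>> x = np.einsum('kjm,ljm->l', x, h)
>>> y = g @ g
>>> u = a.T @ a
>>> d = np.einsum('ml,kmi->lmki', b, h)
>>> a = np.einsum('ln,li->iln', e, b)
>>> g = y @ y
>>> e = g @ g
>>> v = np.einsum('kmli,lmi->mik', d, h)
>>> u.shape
(13, 13)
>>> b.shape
(37, 5)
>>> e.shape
(2, 2)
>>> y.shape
(2, 2)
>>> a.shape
(5, 37, 3)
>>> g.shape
(2, 2)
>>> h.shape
(7, 37, 13)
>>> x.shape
(7,)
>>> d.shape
(5, 37, 7, 13)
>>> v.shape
(37, 13, 5)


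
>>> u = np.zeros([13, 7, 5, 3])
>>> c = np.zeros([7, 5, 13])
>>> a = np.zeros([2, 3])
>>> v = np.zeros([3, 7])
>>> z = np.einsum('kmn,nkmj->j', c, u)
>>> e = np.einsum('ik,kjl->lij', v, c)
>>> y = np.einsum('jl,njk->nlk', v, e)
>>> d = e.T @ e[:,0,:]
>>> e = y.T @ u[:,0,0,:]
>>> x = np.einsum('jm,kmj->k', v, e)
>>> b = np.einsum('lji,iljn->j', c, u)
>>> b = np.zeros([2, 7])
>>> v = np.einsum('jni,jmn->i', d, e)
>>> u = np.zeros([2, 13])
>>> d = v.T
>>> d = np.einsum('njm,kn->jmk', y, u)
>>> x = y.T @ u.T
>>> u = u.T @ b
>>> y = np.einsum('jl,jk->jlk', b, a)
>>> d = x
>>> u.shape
(13, 7)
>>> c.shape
(7, 5, 13)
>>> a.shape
(2, 3)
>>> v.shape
(5,)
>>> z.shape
(3,)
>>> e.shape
(5, 7, 3)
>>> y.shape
(2, 7, 3)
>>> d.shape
(5, 7, 2)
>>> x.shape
(5, 7, 2)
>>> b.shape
(2, 7)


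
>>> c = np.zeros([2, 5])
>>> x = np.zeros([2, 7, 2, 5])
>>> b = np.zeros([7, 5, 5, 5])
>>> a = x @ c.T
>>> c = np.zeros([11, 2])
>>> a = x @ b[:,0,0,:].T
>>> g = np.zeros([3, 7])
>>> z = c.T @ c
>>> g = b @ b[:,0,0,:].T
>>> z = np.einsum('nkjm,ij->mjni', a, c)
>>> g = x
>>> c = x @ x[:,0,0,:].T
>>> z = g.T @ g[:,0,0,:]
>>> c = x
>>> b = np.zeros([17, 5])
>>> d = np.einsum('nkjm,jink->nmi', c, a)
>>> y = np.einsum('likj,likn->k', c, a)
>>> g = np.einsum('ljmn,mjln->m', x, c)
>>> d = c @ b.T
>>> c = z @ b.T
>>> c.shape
(5, 2, 7, 17)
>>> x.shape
(2, 7, 2, 5)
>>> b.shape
(17, 5)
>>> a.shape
(2, 7, 2, 7)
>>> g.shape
(2,)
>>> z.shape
(5, 2, 7, 5)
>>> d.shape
(2, 7, 2, 17)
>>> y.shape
(2,)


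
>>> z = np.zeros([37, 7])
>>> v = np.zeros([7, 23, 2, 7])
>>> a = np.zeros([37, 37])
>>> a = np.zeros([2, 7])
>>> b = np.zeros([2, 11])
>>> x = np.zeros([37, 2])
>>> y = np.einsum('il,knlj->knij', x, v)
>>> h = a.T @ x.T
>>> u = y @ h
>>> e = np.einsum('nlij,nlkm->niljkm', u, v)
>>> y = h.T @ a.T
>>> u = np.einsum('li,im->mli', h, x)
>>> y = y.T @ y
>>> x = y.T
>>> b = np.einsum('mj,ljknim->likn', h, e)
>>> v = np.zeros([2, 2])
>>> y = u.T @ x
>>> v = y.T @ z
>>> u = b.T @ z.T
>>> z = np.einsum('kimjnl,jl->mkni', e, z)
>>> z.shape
(23, 7, 2, 37)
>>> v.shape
(2, 7, 7)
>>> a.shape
(2, 7)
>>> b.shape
(7, 2, 23, 37)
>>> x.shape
(2, 2)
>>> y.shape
(37, 7, 2)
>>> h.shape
(7, 37)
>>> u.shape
(37, 23, 2, 37)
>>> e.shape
(7, 37, 23, 37, 2, 7)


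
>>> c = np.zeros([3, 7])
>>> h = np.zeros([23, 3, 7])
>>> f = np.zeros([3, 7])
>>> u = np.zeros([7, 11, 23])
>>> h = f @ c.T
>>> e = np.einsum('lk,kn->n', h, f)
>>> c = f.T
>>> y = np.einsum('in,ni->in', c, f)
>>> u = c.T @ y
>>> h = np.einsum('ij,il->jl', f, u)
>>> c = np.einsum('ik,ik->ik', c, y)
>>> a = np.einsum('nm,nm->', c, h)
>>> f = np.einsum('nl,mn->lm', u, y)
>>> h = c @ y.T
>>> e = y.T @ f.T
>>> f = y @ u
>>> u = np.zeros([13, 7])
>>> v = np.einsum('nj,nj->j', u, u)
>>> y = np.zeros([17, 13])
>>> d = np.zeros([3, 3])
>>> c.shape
(7, 3)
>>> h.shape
(7, 7)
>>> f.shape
(7, 3)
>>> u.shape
(13, 7)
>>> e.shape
(3, 3)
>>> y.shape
(17, 13)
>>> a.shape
()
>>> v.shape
(7,)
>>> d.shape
(3, 3)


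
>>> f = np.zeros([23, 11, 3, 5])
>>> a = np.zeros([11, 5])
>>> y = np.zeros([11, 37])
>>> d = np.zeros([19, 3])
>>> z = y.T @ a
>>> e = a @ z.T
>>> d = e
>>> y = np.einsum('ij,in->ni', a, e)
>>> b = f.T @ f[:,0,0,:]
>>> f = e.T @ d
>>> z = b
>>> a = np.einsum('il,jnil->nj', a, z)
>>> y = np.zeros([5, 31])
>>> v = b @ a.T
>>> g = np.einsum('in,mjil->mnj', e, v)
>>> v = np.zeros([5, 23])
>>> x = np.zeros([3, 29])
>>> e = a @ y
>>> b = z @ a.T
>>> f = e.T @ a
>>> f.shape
(31, 5)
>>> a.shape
(3, 5)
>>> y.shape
(5, 31)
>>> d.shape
(11, 37)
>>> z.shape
(5, 3, 11, 5)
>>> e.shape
(3, 31)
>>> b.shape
(5, 3, 11, 3)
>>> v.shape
(5, 23)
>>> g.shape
(5, 37, 3)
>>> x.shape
(3, 29)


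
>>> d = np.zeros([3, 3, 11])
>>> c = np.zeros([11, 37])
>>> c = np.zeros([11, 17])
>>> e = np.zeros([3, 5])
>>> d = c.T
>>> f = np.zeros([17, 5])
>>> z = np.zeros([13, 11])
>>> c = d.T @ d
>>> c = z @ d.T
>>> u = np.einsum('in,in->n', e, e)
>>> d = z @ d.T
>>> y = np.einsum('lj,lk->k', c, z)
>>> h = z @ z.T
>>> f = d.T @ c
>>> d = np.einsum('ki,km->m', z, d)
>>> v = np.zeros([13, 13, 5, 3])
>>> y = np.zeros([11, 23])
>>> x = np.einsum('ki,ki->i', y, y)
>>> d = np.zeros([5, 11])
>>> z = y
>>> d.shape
(5, 11)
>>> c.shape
(13, 17)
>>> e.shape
(3, 5)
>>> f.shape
(17, 17)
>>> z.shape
(11, 23)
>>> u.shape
(5,)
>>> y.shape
(11, 23)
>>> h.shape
(13, 13)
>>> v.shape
(13, 13, 5, 3)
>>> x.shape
(23,)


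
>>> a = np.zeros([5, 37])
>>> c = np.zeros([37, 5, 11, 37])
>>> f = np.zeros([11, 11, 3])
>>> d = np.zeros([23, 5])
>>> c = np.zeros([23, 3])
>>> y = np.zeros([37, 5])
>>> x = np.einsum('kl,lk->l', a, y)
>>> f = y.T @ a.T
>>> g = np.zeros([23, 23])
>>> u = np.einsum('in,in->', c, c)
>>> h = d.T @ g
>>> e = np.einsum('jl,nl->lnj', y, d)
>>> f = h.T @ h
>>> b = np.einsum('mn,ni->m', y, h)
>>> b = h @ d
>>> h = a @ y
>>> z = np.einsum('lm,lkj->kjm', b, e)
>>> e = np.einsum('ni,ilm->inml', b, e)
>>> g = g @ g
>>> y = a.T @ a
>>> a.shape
(5, 37)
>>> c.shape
(23, 3)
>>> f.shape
(23, 23)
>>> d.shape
(23, 5)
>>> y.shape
(37, 37)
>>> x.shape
(37,)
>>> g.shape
(23, 23)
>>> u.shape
()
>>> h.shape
(5, 5)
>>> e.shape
(5, 5, 37, 23)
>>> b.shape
(5, 5)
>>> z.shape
(23, 37, 5)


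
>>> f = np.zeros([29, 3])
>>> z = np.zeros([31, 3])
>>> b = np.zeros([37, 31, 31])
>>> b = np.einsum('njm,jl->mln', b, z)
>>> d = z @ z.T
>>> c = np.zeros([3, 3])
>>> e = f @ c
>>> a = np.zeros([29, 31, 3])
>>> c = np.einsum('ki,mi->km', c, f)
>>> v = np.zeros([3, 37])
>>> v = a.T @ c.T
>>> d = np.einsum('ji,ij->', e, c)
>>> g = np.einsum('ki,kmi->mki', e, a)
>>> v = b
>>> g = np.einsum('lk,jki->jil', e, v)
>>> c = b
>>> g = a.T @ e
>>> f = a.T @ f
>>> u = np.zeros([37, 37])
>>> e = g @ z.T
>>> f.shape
(3, 31, 3)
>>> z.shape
(31, 3)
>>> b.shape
(31, 3, 37)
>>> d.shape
()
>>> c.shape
(31, 3, 37)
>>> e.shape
(3, 31, 31)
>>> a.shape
(29, 31, 3)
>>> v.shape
(31, 3, 37)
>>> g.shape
(3, 31, 3)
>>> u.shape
(37, 37)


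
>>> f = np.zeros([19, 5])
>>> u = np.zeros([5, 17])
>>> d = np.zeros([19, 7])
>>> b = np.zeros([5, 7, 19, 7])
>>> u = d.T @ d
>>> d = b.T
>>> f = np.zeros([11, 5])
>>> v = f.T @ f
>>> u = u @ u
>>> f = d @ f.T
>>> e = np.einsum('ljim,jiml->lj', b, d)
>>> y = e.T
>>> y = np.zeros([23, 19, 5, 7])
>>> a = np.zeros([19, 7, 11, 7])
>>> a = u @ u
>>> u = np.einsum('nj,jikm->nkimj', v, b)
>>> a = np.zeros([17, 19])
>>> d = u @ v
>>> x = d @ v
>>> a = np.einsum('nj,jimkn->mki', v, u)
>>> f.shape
(7, 19, 7, 11)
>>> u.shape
(5, 19, 7, 7, 5)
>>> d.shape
(5, 19, 7, 7, 5)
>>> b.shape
(5, 7, 19, 7)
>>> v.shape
(5, 5)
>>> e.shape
(5, 7)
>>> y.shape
(23, 19, 5, 7)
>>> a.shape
(7, 7, 19)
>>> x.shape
(5, 19, 7, 7, 5)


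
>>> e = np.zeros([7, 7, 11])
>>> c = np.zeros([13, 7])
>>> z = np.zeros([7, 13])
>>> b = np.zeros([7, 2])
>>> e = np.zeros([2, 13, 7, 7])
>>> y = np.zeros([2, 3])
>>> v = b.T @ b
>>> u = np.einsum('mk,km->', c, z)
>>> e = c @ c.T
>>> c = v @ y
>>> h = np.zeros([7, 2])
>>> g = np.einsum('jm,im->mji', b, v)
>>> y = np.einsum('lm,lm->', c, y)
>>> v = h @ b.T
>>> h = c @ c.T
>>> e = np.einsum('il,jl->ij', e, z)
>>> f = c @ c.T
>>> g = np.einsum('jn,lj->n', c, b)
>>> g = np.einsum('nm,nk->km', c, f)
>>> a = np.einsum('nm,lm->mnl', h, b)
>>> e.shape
(13, 7)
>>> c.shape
(2, 3)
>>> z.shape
(7, 13)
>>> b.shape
(7, 2)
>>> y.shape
()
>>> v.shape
(7, 7)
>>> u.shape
()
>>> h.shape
(2, 2)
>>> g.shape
(2, 3)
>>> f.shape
(2, 2)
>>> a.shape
(2, 2, 7)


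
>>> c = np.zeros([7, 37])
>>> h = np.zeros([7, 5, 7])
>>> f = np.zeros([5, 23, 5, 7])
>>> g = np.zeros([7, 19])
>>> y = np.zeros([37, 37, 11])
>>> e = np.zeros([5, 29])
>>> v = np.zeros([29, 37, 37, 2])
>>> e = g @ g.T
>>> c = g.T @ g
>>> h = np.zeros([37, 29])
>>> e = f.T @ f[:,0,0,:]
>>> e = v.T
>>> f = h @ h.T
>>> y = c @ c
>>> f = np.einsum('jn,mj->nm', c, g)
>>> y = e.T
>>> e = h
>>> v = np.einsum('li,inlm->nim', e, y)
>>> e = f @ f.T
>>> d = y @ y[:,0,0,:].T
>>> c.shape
(19, 19)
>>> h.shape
(37, 29)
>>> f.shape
(19, 7)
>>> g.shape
(7, 19)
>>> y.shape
(29, 37, 37, 2)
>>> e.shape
(19, 19)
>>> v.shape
(37, 29, 2)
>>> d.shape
(29, 37, 37, 29)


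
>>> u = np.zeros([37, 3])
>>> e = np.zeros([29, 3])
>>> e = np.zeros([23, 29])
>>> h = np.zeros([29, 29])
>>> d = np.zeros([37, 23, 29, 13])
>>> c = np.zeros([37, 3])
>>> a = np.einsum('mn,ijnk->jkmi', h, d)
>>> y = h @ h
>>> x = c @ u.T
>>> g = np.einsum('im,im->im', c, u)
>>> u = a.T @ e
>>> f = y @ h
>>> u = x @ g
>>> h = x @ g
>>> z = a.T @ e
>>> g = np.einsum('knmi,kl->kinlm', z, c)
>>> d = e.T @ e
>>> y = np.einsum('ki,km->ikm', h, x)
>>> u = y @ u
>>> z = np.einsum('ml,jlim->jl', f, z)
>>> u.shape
(3, 37, 3)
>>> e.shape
(23, 29)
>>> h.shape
(37, 3)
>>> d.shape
(29, 29)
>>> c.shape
(37, 3)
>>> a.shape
(23, 13, 29, 37)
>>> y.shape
(3, 37, 37)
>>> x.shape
(37, 37)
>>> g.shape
(37, 29, 29, 3, 13)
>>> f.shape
(29, 29)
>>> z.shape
(37, 29)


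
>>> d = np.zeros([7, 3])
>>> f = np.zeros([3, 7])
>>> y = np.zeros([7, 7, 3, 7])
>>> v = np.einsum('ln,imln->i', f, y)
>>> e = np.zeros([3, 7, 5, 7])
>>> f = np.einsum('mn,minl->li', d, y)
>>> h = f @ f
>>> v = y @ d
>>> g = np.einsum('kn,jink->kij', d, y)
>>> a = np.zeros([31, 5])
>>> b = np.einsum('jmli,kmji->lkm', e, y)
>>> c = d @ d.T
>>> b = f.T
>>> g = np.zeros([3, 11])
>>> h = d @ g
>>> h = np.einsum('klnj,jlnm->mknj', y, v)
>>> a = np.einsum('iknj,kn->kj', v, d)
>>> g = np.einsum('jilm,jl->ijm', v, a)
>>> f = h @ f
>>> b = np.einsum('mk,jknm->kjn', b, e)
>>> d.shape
(7, 3)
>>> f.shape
(3, 7, 3, 7)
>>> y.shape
(7, 7, 3, 7)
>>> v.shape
(7, 7, 3, 3)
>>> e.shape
(3, 7, 5, 7)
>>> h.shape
(3, 7, 3, 7)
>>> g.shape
(7, 7, 3)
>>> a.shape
(7, 3)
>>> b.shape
(7, 3, 5)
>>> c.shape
(7, 7)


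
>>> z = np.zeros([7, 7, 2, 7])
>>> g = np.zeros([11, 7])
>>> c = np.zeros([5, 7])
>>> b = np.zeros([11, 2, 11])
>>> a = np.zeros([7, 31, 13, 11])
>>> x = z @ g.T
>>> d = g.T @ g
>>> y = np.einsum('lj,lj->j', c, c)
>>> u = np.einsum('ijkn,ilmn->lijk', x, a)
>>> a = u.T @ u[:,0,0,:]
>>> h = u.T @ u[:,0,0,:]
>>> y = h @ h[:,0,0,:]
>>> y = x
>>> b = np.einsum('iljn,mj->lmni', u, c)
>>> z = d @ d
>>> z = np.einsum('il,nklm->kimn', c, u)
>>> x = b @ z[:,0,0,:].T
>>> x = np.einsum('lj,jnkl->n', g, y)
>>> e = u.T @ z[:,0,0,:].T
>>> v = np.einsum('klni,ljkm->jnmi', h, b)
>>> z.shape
(7, 5, 2, 31)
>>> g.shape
(11, 7)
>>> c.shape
(5, 7)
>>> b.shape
(7, 5, 2, 31)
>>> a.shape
(2, 7, 7, 2)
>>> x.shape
(7,)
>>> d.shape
(7, 7)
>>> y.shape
(7, 7, 2, 11)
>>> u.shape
(31, 7, 7, 2)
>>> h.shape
(2, 7, 7, 2)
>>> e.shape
(2, 7, 7, 7)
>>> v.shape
(5, 7, 31, 2)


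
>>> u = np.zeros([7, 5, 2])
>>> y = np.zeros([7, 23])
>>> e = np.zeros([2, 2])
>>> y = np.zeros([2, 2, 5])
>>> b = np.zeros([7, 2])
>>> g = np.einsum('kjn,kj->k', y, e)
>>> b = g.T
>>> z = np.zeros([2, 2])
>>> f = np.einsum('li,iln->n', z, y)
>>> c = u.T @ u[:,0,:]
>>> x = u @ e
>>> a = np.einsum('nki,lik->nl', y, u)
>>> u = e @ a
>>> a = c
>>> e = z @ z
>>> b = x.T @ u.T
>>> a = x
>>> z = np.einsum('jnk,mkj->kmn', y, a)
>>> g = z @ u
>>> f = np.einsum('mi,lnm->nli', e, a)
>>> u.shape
(2, 7)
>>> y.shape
(2, 2, 5)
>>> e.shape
(2, 2)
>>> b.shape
(2, 5, 2)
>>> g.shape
(5, 7, 7)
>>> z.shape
(5, 7, 2)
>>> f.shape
(5, 7, 2)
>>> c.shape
(2, 5, 2)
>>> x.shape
(7, 5, 2)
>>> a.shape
(7, 5, 2)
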